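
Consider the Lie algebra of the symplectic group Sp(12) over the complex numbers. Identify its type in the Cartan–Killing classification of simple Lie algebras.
This is sp(12), which has dimension 12(12+1)/2 = 78 and rank 12/2 = 6. In the classification of classical Lie algebras, the symplectic algebra sp(2n) has type C_n; here n = 6, so the Dynkin diagram is a chain of 6 nodes with a double edge at one end; the terminal node there is the unique long simple root (C_6). Hence the type is C_6.

C_6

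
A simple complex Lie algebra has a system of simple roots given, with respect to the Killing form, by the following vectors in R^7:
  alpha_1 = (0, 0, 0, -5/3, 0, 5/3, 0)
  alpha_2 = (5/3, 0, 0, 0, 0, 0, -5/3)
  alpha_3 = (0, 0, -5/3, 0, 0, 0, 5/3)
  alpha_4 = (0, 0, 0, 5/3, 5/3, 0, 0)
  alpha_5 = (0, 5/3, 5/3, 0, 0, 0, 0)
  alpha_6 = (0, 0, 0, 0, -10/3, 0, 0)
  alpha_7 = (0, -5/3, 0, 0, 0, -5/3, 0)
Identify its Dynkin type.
C_7 (sp(14))

Compute the Cartan integers a_ij = 2(alpha_i, alpha_j)/(alpha_j, alpha_j); the resulting 7x7 Cartan matrix is
[[2, 0, 0, -1, 0, 0, -1], [0, 2, -1, 0, 0, 0, 0], [0, -1, 2, 0, -1, 0, 0], [-1, 0, 0, 2, 0, -1, 0], [0, 0, -1, 0, 2, 0, -1], [0, 0, 0, -2, 0, 2, 0], [-1, 0, 0, 0, -1, 0, 2]].
The roots have two lengths (squared-length ratio 2:1); the short ones are alpha_{1,2,3,4,5,7}. The associated Dynkin diagram is a chain of 7 nodes with a double edge at one end; the terminal node there is the unique long simple root (C_7), so the type is C_7 (the algebra sp(14)).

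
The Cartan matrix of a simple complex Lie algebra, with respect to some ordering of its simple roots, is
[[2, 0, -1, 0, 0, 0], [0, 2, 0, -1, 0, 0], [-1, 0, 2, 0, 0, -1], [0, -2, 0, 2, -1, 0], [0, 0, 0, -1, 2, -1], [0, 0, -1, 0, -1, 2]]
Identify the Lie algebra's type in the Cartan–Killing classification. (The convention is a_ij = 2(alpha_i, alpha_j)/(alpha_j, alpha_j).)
The matrix has rank 6 with 2's on the diagonal. Reading the off-diagonal entries as Dynkin edges (a single edge where a_ij = a_ji = -1; a double or triple edge where a_ij * a_ji = 2 or 3), the diagram is a chain of 6 nodes with a double edge at one end; the terminal node there is the unique short simple root (B_6). One simple-root ordering that puts it in standard form is (alpha_1, alpha_3, alpha_6, alpha_5, alpha_4, alpha_2). So the algebra is type B_6, i.e. so(13).

B_6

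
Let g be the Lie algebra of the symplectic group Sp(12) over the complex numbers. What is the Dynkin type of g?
C_6

This is sp(12), which has dimension 12(12+1)/2 = 78 and rank 12/2 = 6. In the classification of classical Lie algebras, the symplectic algebra sp(2n) has type C_n; here n = 6, so the Dynkin diagram is a chain of 6 nodes with a double edge at one end; the terminal node there is the unique long simple root (C_6). Hence the type is C_6.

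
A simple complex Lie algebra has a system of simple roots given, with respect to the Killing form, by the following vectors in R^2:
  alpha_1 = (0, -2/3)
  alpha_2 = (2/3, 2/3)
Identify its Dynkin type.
B_2 (so(5))

Compute the Cartan integers a_ij = 2(alpha_i, alpha_j)/(alpha_j, alpha_j); the resulting 2x2 Cartan matrix is
[[2, -1], [-2, 2]].
The roots have two lengths (squared-length ratio 2:1); the short ones are alpha_{1}. The associated Dynkin diagram is a chain of 2 nodes with a double edge at one end; the terminal node there is the unique short simple root (B_2), so the type is B_2 (the algebra so(5)).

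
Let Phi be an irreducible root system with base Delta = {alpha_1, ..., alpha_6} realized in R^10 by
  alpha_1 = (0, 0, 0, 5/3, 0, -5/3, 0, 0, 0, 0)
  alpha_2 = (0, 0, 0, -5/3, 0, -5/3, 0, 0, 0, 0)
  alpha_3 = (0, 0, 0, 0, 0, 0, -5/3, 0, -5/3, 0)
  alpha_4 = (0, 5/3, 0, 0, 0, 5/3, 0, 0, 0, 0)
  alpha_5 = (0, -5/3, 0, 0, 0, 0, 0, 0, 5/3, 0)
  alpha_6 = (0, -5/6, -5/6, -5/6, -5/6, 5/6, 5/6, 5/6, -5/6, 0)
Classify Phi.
type E_6

Compute the Cartan integers a_ij = 2(alpha_i, alpha_j)/(alpha_j, alpha_j); the resulting 6x6 Cartan matrix is
[[2, 0, 0, -1, 0, -1], [0, 2, 0, -1, 0, 0], [0, 0, 2, 0, -1, 0], [-1, -1, 0, 2, -1, 0], [0, 0, -1, -1, 2, 0], [-1, 0, 0, 0, 0, 2]].
All simple roots have the same length, so the diagram is simply laced. The associated Dynkin diagram is a chain of 5 nodes with one extra node attached to the third node from one end (E_6), so the type is E_6.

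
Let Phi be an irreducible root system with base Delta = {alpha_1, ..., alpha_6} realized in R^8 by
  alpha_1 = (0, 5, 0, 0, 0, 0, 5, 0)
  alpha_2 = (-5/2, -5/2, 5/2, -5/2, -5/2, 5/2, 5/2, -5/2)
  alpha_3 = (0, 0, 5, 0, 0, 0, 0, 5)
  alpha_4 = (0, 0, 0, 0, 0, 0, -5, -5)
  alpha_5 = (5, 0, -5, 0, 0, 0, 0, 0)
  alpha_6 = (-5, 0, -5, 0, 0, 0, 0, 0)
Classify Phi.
E6

Compute the Cartan integers a_ij = 2(alpha_i, alpha_j)/(alpha_j, alpha_j); the resulting 6x6 Cartan matrix is
[[2, 0, 0, -1, 0, 0], [0, 2, 0, 0, -1, 0], [0, 0, 2, -1, -1, -1], [-1, 0, -1, 2, 0, 0], [0, -1, -1, 0, 2, 0], [0, 0, -1, 0, 0, 2]].
All simple roots have the same length, so the diagram is simply laced. The associated Dynkin diagram is a chain of 5 nodes with one extra node attached to the third node from one end (E_6), so the type is E_6.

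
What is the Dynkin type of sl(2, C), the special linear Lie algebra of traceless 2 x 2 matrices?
This is sl(2), which has dimension 2^2 - 1 = 3 and rank 2 - 1 = 1 (a Cartan subalgebra is the diagonal traceless matrices). In the classification of classical Lie algebras, the special linear algebra sl(n+1) has type A_n; here n = 1, so the Dynkin diagram is a chain of 1 nodes with single edges (A_1). Hence the type is A_1.

type A_1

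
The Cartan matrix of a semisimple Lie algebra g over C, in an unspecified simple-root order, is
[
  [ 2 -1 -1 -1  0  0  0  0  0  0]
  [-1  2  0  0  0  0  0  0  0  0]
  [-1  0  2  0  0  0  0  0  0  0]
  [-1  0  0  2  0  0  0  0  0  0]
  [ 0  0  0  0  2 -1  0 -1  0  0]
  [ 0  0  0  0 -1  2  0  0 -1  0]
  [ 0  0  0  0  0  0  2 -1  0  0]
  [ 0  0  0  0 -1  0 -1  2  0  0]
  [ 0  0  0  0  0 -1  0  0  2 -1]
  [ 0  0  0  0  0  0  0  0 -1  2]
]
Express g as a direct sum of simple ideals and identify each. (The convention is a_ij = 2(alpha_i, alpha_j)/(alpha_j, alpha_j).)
The diagram associated to this matrix has two connected components: the simple roots {alpha_5, alpha_6, alpha_7, alpha_8, alpha_9, alpha_10} form a chain of 6 nodes with single edges (A_6), and {alpha_1, alpha_2, alpha_3, alpha_4} form a chain of 2 nodes with a fork of two nodes at one end (D_4). A semisimple Lie algebra decomposes uniquely as the direct sum of simple ideals, one per connected component of its Dynkin diagram, so g ≅ A_6 ⊕ D_4 (dimension 48 + 28 = 76).

type A_6 + type D_4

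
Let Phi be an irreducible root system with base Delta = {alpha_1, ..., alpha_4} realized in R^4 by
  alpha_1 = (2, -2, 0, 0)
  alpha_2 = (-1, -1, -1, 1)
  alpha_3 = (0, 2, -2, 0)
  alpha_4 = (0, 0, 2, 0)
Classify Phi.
Compute the Cartan integers a_ij = 2(alpha_i, alpha_j)/(alpha_j, alpha_j); the resulting 4x4 Cartan matrix is
[[2, 0, -1, 0], [0, 2, 0, -1], [-1, 0, 2, -2], [0, -1, -1, 2]].
The roots have two lengths (squared-length ratio 2:1); the short ones are alpha_{2,4}. The associated Dynkin diagram is a chain of 4 nodes with a double edge between the middle two (F_4), so the type is F_4.

type F_4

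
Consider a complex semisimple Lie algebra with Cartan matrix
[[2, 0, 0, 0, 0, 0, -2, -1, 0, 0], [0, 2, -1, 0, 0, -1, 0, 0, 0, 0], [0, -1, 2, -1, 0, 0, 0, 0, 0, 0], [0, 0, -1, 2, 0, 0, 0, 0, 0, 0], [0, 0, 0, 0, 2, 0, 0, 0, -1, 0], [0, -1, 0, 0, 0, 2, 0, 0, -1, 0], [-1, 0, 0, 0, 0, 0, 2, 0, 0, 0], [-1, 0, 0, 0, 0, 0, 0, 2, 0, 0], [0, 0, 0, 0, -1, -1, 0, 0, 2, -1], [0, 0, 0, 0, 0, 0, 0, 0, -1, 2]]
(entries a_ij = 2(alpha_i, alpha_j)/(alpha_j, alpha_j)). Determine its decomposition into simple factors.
The diagram associated to this matrix has two connected components: the simple roots {alpha_1, alpha_7, alpha_8} form a chain of 3 nodes with a double edge at one end; the terminal node there is the unique short simple root (B_3), and {alpha_2, alpha_3, alpha_4, alpha_5, alpha_6, alpha_9, alpha_10} form a chain of 5 nodes with a fork of two nodes at one end (D_7). A semisimple Lie algebra decomposes uniquely as the direct sum of simple ideals, one per connected component of its Dynkin diagram, so g ≅ B_3 ⊕ D_7 (dimension 21 + 91 = 112).

B_3 (so(7)) + D_7 (so(14))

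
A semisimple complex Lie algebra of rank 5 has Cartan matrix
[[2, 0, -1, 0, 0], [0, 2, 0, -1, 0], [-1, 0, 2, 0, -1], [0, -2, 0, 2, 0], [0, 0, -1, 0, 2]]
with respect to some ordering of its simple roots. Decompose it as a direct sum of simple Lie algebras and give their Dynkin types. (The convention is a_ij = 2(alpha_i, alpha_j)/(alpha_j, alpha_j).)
A_3 + B_2

The diagram associated to this matrix has two connected components: the simple roots {alpha_1, alpha_3, alpha_5} form a chain of 3 nodes with single edges (A_3), and {alpha_2, alpha_4} form a chain of 2 nodes with a double edge at one end; the terminal node there is the unique short simple root (B_2). A semisimple Lie algebra decomposes uniquely as the direct sum of simple ideals, one per connected component of its Dynkin diagram, so g ≅ A_3 ⊕ B_2 (dimension 15 + 10 = 25).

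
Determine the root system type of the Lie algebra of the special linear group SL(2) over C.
A_1 (sl(2))

This is sl(2), which has dimension 2^2 - 1 = 3 and rank 2 - 1 = 1 (a Cartan subalgebra is the diagonal traceless matrices). In the classification of classical Lie algebras, the special linear algebra sl(n+1) has type A_n; here n = 1, so the Dynkin diagram is a chain of 1 nodes with single edges (A_1). Hence the type is A_1.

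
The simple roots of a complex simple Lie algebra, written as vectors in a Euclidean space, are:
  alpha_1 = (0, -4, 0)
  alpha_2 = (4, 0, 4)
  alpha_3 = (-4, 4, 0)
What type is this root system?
type B_3

Compute the Cartan integers a_ij = 2(alpha_i, alpha_j)/(alpha_j, alpha_j); the resulting 3x3 Cartan matrix is
[[2, 0, -1], [0, 2, -1], [-2, -1, 2]].
The roots have two lengths (squared-length ratio 2:1); the short ones are alpha_{1}. The associated Dynkin diagram is a chain of 3 nodes with a double edge at one end; the terminal node there is the unique short simple root (B_3), so the type is B_3 (the algebra so(7)).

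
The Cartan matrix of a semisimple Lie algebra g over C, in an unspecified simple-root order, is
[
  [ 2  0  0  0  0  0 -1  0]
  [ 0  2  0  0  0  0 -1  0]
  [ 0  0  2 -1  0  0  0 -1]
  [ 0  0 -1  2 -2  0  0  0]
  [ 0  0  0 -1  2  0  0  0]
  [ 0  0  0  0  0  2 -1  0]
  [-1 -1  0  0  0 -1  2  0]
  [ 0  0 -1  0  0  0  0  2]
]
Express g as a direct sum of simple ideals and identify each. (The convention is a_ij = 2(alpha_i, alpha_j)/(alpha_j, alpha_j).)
type B_4 ⊕ type D_4

The diagram associated to this matrix has two connected components: the simple roots {alpha_3, alpha_4, alpha_5, alpha_8} form a chain of 4 nodes with a double edge at one end; the terminal node there is the unique short simple root (B_4), and {alpha_1, alpha_2, alpha_6, alpha_7} form a chain of 2 nodes with a fork of two nodes at one end (D_4). A semisimple Lie algebra decomposes uniquely as the direct sum of simple ideals, one per connected component of its Dynkin diagram, so g ≅ B_4 ⊕ D_4 (dimension 36 + 28 = 64).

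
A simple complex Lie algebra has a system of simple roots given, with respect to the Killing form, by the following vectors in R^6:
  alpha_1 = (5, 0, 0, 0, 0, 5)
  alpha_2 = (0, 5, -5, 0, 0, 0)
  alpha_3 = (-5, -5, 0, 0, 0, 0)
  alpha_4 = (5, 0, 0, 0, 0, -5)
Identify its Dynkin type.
type D_4

Compute the Cartan integers a_ij = 2(alpha_i, alpha_j)/(alpha_j, alpha_j); the resulting 4x4 Cartan matrix is
[[2, 0, -1, 0], [0, 2, -1, 0], [-1, -1, 2, -1], [0, 0, -1, 2]].
All simple roots have the same length, so the diagram is simply laced. The associated Dynkin diagram is a chain of 2 nodes with a fork of two nodes at one end (D_4), so the type is D_4 (the algebra so(8)).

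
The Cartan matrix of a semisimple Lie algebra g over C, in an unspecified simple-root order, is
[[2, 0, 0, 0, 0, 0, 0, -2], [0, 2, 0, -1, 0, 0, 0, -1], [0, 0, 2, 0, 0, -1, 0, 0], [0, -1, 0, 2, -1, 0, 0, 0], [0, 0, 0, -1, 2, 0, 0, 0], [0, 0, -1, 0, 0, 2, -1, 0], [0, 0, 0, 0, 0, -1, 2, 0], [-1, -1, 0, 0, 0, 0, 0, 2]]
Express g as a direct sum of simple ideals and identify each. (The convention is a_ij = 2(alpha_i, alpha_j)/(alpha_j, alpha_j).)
A_3 (sl(4)) + C_5 (sp(10))

The diagram associated to this matrix has two connected components: the simple roots {alpha_3, alpha_6, alpha_7} form a chain of 3 nodes with single edges (A_3), and {alpha_1, alpha_2, alpha_4, alpha_5, alpha_8} form a chain of 5 nodes with a double edge at one end; the terminal node there is the unique long simple root (C_5). A semisimple Lie algebra decomposes uniquely as the direct sum of simple ideals, one per connected component of its Dynkin diagram, so g ≅ A_3 ⊕ C_5 (dimension 15 + 55 = 70).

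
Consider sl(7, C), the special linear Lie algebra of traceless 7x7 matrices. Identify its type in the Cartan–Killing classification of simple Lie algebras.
A6

This is sl(7), which has dimension 7^2 - 1 = 48 and rank 7 - 1 = 6 (a Cartan subalgebra is the diagonal traceless matrices). In the classification of classical Lie algebras, the special linear algebra sl(n+1) has type A_n; here n = 6, so the Dynkin diagram is a chain of 6 nodes with single edges (A_6). Hence the type is A_6.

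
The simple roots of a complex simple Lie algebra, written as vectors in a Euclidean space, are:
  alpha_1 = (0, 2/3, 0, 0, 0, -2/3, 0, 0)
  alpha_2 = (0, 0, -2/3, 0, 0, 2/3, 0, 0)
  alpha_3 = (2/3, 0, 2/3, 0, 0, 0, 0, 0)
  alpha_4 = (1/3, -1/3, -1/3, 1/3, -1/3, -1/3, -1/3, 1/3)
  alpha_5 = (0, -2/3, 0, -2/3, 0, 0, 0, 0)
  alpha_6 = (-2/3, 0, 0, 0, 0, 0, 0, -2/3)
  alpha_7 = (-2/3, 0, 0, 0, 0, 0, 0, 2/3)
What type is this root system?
Compute the Cartan integers a_ij = 2(alpha_i, alpha_j)/(alpha_j, alpha_j); the resulting 7x7 Cartan matrix is
[[2, -1, 0, 0, -1, 0, 0], [-1, 2, -1, 0, 0, 0, 0], [0, -1, 2, 0, 0, -1, -1], [0, 0, 0, 2, 0, -1, 0], [-1, 0, 0, 0, 2, 0, 0], [0, 0, -1, -1, 0, 2, 0], [0, 0, -1, 0, 0, 0, 2]].
All simple roots have the same length, so the diagram is simply laced. The associated Dynkin diagram is a chain of 6 nodes with one extra node attached to the third node from one end (E_7), so the type is E_7.

type E_7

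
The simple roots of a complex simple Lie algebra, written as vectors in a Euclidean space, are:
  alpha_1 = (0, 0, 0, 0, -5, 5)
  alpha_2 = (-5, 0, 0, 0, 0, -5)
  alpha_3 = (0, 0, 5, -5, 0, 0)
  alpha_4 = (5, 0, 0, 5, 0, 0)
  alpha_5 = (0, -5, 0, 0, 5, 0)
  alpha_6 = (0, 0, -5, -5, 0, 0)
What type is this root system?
Compute the Cartan integers a_ij = 2(alpha_i, alpha_j)/(alpha_j, alpha_j); the resulting 6x6 Cartan matrix is
[[2, -1, 0, 0, -1, 0], [-1, 2, 0, -1, 0, 0], [0, 0, 2, -1, 0, 0], [0, -1, -1, 2, 0, -1], [-1, 0, 0, 0, 2, 0], [0, 0, 0, -1, 0, 2]].
All simple roots have the same length, so the diagram is simply laced. The associated Dynkin diagram is a chain of 4 nodes with a fork of two nodes at one end (D_6), so the type is D_6 (the algebra so(12)).

D_6 (so(12))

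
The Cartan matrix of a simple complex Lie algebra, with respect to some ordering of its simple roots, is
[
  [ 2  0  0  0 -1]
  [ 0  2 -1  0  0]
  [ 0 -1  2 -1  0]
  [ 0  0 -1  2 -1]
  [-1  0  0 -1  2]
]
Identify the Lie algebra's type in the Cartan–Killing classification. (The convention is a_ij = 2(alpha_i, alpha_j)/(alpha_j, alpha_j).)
The matrix has rank 5 with 2's on the diagonal. Reading the off-diagonal entries as Dynkin edges (a single edge where a_ij = a_ji = -1; a double or triple edge where a_ij * a_ji = 2 or 3), the diagram is a chain of 5 nodes with single edges (A_5). One simple-root ordering that puts it in standard form is (alpha_2, alpha_3, alpha_4, alpha_5, alpha_1). So the algebra is type A_5, i.e. sl(6).

type A_5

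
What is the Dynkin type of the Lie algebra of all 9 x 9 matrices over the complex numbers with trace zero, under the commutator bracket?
This is sl(9), which has dimension 9^2 - 1 = 80 and rank 9 - 1 = 8 (a Cartan subalgebra is the diagonal traceless matrices). In the classification of classical Lie algebras, the special linear algebra sl(n+1) has type A_n; here n = 8, so the Dynkin diagram is a chain of 8 nodes with single edges (A_8). Hence the type is A_8.

A8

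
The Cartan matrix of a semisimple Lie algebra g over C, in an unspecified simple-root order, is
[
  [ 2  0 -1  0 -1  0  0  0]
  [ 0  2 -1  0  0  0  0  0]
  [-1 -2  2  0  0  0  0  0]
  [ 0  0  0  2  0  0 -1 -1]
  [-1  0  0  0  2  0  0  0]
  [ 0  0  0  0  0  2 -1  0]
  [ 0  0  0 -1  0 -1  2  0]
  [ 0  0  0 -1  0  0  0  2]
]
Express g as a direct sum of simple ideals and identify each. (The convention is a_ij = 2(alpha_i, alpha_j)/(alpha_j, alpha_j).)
A4 + B4

The diagram associated to this matrix has two connected components: the simple roots {alpha_4, alpha_6, alpha_7, alpha_8} form a chain of 4 nodes with single edges (A_4), and {alpha_1, alpha_2, alpha_3, alpha_5} form a chain of 4 nodes with a double edge at one end; the terminal node there is the unique short simple root (B_4). A semisimple Lie algebra decomposes uniquely as the direct sum of simple ideals, one per connected component of its Dynkin diagram, so g ≅ A_4 ⊕ B_4 (dimension 24 + 36 = 60).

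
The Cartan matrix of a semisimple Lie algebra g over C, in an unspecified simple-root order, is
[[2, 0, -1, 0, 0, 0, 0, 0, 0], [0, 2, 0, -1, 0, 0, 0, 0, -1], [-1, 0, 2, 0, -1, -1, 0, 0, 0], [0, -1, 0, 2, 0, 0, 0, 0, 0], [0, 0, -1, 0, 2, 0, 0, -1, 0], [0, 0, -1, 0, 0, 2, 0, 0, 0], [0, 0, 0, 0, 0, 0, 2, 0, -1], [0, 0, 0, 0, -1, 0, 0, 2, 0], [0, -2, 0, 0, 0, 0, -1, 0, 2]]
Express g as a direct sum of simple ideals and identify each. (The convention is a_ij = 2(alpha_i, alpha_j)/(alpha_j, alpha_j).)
The diagram associated to this matrix has two connected components: the simple roots {alpha_1, alpha_3, alpha_5, alpha_6, alpha_8} form a chain of 3 nodes with a fork of two nodes at one end (D_5), and {alpha_2, alpha_4, alpha_7, alpha_9} form a chain of 4 nodes with a double edge between the middle two (F_4). A semisimple Lie algebra decomposes uniquely as the direct sum of simple ideals, one per connected component of its Dynkin diagram, so g ≅ D_5 ⊕ F_4 (dimension 45 + 52 = 97).

D_5 + F_4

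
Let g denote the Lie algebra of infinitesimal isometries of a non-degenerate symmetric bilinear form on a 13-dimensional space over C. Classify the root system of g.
This is so(13) with 13 odd, which has dimension 13(13-1)/2 = 78 and rank (13-1)/2 = 6. In the classification of classical Lie algebras, the orthogonal algebra so(2n+1) in an odd number of variables has type B_n; here n = 6, so the Dynkin diagram is a chain of 6 nodes with a double edge at one end; the terminal node there is the unique short simple root (B_6). Hence the type is B_6.

B_6 (so(13))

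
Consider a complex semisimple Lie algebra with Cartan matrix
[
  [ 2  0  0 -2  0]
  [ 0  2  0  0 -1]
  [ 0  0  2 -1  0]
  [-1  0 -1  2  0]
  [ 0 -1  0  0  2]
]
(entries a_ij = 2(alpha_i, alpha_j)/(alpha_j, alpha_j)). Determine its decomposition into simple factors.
The diagram associated to this matrix has two connected components: the simple roots {alpha_2, alpha_5} form a chain of 2 nodes with single edges (A_2), and {alpha_1, alpha_3, alpha_4} form a chain of 3 nodes with a double edge at one end; the terminal node there is the unique long simple root (C_3). A semisimple Lie algebra decomposes uniquely as the direct sum of simple ideals, one per connected component of its Dynkin diagram, so g ≅ A_2 ⊕ C_3 (dimension 8 + 21 = 29).

type A_2 ⊕ type C_3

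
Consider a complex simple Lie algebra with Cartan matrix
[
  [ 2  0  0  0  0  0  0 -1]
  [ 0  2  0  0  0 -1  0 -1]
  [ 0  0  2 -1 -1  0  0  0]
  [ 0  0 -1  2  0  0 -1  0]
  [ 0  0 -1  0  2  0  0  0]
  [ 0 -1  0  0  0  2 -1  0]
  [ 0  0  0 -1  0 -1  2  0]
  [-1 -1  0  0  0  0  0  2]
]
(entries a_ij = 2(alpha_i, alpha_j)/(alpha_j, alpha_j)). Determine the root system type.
A8

The matrix has rank 8 with 2's on the diagonal. Reading the off-diagonal entries as Dynkin edges (a single edge where a_ij = a_ji = -1; a double or triple edge where a_ij * a_ji = 2 or 3), the diagram is a chain of 8 nodes with single edges (A_8). One simple-root ordering that puts it in standard form is (alpha_1, alpha_8, alpha_2, alpha_6, alpha_7, alpha_4, alpha_3, alpha_5). So the algebra is type A_8, i.e. sl(9).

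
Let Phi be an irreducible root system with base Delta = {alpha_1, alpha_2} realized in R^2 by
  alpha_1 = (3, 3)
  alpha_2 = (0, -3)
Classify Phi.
B_2 (so(5))

Compute the Cartan integers a_ij = 2(alpha_i, alpha_j)/(alpha_j, alpha_j); the resulting 2x2 Cartan matrix is
[[2, -2], [-1, 2]].
The roots have two lengths (squared-length ratio 2:1); the short ones are alpha_{2}. The associated Dynkin diagram is a chain of 2 nodes with a double edge at one end; the terminal node there is the unique short simple root (B_2), so the type is B_2 (the algebra so(5)).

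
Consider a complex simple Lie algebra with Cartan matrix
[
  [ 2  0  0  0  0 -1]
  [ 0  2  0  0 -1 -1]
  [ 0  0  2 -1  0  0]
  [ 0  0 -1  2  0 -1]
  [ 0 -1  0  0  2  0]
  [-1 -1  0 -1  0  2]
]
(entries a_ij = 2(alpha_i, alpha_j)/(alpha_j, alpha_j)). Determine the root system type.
The matrix has rank 6 with 2's on the diagonal. Reading the off-diagonal entries as Dynkin edges (a single edge where a_ij = a_ji = -1; a double or triple edge where a_ij * a_ji = 2 or 3), the diagram is a chain of 5 nodes with one extra node attached to the third node from one end (E_6). One simple-root ordering that puts it in standard form is (alpha_3, alpha_1, alpha_4, alpha_6, alpha_2, alpha_5). So the algebra is type E_6.

type E_6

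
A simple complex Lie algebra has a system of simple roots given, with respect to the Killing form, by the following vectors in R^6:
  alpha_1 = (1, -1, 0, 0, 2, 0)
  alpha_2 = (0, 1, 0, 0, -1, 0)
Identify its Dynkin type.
Compute the Cartan integers a_ij = 2(alpha_i, alpha_j)/(alpha_j, alpha_j); the resulting 2x2 Cartan matrix is
[[2, -3], [-1, 2]].
The roots have two lengths (squared-length ratio 3:1); the short ones are alpha_{2}. The associated Dynkin diagram is two nodes joined by a triple edge (G_2), so the type is G_2.

G2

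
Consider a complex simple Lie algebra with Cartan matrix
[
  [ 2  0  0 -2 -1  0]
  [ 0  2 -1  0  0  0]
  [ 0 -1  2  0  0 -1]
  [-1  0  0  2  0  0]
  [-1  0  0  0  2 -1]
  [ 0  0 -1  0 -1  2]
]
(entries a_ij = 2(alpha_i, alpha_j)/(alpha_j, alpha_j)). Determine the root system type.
B_6 (so(13))

The matrix has rank 6 with 2's on the diagonal. Reading the off-diagonal entries as Dynkin edges (a single edge where a_ij = a_ji = -1; a double or triple edge where a_ij * a_ji = 2 or 3), the diagram is a chain of 6 nodes with a double edge at one end; the terminal node there is the unique short simple root (B_6). One simple-root ordering that puts it in standard form is (alpha_2, alpha_3, alpha_6, alpha_5, alpha_1, alpha_4). So the algebra is type B_6, i.e. so(13).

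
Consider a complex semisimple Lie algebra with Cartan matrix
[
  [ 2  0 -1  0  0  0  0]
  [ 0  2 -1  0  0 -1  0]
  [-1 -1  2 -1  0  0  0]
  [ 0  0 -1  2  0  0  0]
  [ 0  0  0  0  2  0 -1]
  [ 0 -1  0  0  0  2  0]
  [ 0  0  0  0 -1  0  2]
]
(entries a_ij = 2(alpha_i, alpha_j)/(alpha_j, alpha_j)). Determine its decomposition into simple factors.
The diagram associated to this matrix has two connected components: the simple roots {alpha_5, alpha_7} form a chain of 2 nodes with single edges (A_2), and {alpha_1, alpha_2, alpha_3, alpha_4, alpha_6} form a chain of 3 nodes with a fork of two nodes at one end (D_5). A semisimple Lie algebra decomposes uniquely as the direct sum of simple ideals, one per connected component of its Dynkin diagram, so g ≅ A_2 ⊕ D_5 (dimension 8 + 45 = 53).

type A_2 ⊕ type D_5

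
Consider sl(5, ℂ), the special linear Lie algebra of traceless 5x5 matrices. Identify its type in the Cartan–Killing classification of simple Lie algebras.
A_4 (sl(5))

This is sl(5), which has dimension 5^2 - 1 = 24 and rank 5 - 1 = 4 (a Cartan subalgebra is the diagonal traceless matrices). In the classification of classical Lie algebras, the special linear algebra sl(n+1) has type A_n; here n = 4, so the Dynkin diagram is a chain of 4 nodes with single edges (A_4). Hence the type is A_4.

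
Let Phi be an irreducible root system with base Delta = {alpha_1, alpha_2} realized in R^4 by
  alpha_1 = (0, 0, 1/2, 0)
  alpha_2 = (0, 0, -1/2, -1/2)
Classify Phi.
Compute the Cartan integers a_ij = 2(alpha_i, alpha_j)/(alpha_j, alpha_j); the resulting 2x2 Cartan matrix is
[[2, -1], [-2, 2]].
The roots have two lengths (squared-length ratio 2:1); the short ones are alpha_{1}. The associated Dynkin diagram is a chain of 2 nodes with a double edge at one end; the terminal node there is the unique short simple root (B_2), so the type is B_2 (the algebra so(5)).

type B_2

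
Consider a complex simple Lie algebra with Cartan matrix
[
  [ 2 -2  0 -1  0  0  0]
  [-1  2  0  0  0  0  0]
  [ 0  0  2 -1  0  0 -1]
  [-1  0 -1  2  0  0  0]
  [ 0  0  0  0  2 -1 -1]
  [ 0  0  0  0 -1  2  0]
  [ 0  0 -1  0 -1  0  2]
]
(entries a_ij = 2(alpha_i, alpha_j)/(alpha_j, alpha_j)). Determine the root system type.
B_7 (so(15))

The matrix has rank 7 with 2's on the diagonal. Reading the off-diagonal entries as Dynkin edges (a single edge where a_ij = a_ji = -1; a double or triple edge where a_ij * a_ji = 2 or 3), the diagram is a chain of 7 nodes with a double edge at one end; the terminal node there is the unique short simple root (B_7). One simple-root ordering that puts it in standard form is (alpha_6, alpha_5, alpha_7, alpha_3, alpha_4, alpha_1, alpha_2). So the algebra is type B_7, i.e. so(15).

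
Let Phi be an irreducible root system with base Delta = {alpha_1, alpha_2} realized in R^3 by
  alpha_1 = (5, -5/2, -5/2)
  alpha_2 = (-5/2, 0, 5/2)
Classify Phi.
Compute the Cartan integers a_ij = 2(alpha_i, alpha_j)/(alpha_j, alpha_j); the resulting 2x2 Cartan matrix is
[[2, -3], [-1, 2]].
The roots have two lengths (squared-length ratio 3:1); the short ones are alpha_{2}. The associated Dynkin diagram is two nodes joined by a triple edge (G_2), so the type is G_2.

type G_2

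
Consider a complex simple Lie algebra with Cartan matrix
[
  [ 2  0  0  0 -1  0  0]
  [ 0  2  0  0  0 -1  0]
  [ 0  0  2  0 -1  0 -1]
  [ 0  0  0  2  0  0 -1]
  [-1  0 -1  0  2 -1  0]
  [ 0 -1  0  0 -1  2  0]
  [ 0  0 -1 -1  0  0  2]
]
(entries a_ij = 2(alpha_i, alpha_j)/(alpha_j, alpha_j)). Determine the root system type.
E_7

The matrix has rank 7 with 2's on the diagonal. Reading the off-diagonal entries as Dynkin edges (a single edge where a_ij = a_ji = -1; a double or triple edge where a_ij * a_ji = 2 or 3), the diagram is a chain of 6 nodes with one extra node attached to the third node from one end (E_7). One simple-root ordering that puts it in standard form is (alpha_2, alpha_1, alpha_6, alpha_5, alpha_3, alpha_7, alpha_4). So the algebra is type E_7.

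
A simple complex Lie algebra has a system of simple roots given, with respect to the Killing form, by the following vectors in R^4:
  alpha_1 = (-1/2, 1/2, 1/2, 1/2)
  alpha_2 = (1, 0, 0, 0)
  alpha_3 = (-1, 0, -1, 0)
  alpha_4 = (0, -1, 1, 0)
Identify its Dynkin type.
type F_4

Compute the Cartan integers a_ij = 2(alpha_i, alpha_j)/(alpha_j, alpha_j); the resulting 4x4 Cartan matrix is
[[2, -1, 0, 0], [-1, 2, -1, 0], [0, -2, 2, -1], [0, 0, -1, 2]].
The roots have two lengths (squared-length ratio 2:1); the short ones are alpha_{1,2}. The associated Dynkin diagram is a chain of 4 nodes with a double edge between the middle two (F_4), so the type is F_4.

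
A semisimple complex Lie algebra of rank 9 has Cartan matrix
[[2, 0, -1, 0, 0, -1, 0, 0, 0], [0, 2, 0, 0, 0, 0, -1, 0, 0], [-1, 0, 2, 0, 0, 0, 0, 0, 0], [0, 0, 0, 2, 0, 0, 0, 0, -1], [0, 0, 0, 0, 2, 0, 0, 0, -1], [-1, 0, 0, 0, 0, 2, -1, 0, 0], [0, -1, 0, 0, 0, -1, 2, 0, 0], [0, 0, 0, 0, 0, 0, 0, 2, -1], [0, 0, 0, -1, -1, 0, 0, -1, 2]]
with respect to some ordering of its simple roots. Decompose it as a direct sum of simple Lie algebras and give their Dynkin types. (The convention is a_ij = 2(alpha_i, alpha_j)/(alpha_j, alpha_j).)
type A_5 ⊕ type D_4

The diagram associated to this matrix has two connected components: the simple roots {alpha_1, alpha_2, alpha_3, alpha_6, alpha_7} form a chain of 5 nodes with single edges (A_5), and {alpha_4, alpha_5, alpha_8, alpha_9} form a chain of 2 nodes with a fork of two nodes at one end (D_4). A semisimple Lie algebra decomposes uniquely as the direct sum of simple ideals, one per connected component of its Dynkin diagram, so g ≅ A_5 ⊕ D_4 (dimension 35 + 28 = 63).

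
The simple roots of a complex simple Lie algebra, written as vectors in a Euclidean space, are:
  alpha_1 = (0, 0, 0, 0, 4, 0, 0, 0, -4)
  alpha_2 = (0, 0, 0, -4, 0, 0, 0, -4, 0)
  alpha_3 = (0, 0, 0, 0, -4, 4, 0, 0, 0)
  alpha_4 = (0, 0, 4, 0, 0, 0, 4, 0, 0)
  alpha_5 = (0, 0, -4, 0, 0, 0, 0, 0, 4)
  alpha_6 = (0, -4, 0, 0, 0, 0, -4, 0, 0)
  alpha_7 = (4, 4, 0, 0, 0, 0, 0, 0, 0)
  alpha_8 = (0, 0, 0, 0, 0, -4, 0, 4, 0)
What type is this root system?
Compute the Cartan integers a_ij = 2(alpha_i, alpha_j)/(alpha_j, alpha_j); the resulting 8x8 Cartan matrix is
[[2, 0, -1, 0, -1, 0, 0, 0], [0, 2, 0, 0, 0, 0, 0, -1], [-1, 0, 2, 0, 0, 0, 0, -1], [0, 0, 0, 2, -1, -1, 0, 0], [-1, 0, 0, -1, 2, 0, 0, 0], [0, 0, 0, -1, 0, 2, -1, 0], [0, 0, 0, 0, 0, -1, 2, 0], [0, -1, -1, 0, 0, 0, 0, 2]].
All simple roots have the same length, so the diagram is simply laced. The associated Dynkin diagram is a chain of 8 nodes with single edges (A_8), so the type is A_8 (the algebra sl(9)).

A8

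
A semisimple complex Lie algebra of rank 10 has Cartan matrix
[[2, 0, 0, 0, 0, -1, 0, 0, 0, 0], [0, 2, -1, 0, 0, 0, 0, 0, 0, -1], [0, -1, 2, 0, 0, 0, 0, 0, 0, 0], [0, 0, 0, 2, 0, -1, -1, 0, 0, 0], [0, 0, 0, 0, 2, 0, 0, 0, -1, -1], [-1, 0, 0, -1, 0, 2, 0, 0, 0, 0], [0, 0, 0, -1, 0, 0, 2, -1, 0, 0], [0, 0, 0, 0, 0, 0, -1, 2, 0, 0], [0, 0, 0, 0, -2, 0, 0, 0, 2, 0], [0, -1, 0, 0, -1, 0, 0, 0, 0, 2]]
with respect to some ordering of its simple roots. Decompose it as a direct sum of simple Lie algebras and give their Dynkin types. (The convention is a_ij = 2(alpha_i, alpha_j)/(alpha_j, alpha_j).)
A_5 ⊕ C_5

The diagram associated to this matrix has two connected components: the simple roots {alpha_1, alpha_4, alpha_6, alpha_7, alpha_8} form a chain of 5 nodes with single edges (A_5), and {alpha_2, alpha_3, alpha_5, alpha_9, alpha_10} form a chain of 5 nodes with a double edge at one end; the terminal node there is the unique long simple root (C_5). A semisimple Lie algebra decomposes uniquely as the direct sum of simple ideals, one per connected component of its Dynkin diagram, so g ≅ A_5 ⊕ C_5 (dimension 35 + 55 = 90).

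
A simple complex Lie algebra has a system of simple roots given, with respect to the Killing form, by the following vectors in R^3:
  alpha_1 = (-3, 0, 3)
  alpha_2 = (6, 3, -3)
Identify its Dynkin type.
Compute the Cartan integers a_ij = 2(alpha_i, alpha_j)/(alpha_j, alpha_j); the resulting 2x2 Cartan matrix is
[[2, -1], [-3, 2]].
The roots have two lengths (squared-length ratio 3:1); the short ones are alpha_{1}. The associated Dynkin diagram is two nodes joined by a triple edge (G_2), so the type is G_2.

G_2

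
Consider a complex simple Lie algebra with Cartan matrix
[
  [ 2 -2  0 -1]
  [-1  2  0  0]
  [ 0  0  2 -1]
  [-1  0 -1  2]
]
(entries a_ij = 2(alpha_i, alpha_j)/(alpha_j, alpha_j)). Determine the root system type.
The matrix has rank 4 with 2's on the diagonal. Reading the off-diagonal entries as Dynkin edges (a single edge where a_ij = a_ji = -1; a double or triple edge where a_ij * a_ji = 2 or 3), the diagram is a chain of 4 nodes with a double edge at one end; the terminal node there is the unique short simple root (B_4). One simple-root ordering that puts it in standard form is (alpha_3, alpha_4, alpha_1, alpha_2). So the algebra is type B_4, i.e. so(9).

B_4 (so(9))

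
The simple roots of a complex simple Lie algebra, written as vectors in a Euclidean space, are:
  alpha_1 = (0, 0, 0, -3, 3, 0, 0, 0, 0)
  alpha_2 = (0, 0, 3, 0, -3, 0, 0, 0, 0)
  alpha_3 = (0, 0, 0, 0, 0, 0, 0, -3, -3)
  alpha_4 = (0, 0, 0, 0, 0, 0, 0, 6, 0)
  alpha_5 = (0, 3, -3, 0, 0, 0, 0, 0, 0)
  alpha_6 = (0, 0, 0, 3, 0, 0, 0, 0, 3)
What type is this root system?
type C_6

Compute the Cartan integers a_ij = 2(alpha_i, alpha_j)/(alpha_j, alpha_j); the resulting 6x6 Cartan matrix is
[[2, -1, 0, 0, 0, -1], [-1, 2, 0, 0, -1, 0], [0, 0, 2, -1, 0, -1], [0, 0, -2, 2, 0, 0], [0, -1, 0, 0, 2, 0], [-1, 0, -1, 0, 0, 2]].
The roots have two lengths (squared-length ratio 2:1); the short ones are alpha_{1,2,3,5,6}. The associated Dynkin diagram is a chain of 6 nodes with a double edge at one end; the terminal node there is the unique long simple root (C_6), so the type is C_6 (the algebra sp(12)).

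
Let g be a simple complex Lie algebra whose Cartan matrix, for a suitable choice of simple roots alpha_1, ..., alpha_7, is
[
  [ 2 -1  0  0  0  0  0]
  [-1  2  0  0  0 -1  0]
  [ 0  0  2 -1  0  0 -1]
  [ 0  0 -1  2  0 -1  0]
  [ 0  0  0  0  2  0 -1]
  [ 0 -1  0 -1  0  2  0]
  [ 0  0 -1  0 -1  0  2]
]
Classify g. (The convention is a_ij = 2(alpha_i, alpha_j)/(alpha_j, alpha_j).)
The matrix has rank 7 with 2's on the diagonal. Reading the off-diagonal entries as Dynkin edges (a single edge where a_ij = a_ji = -1; a double or triple edge where a_ij * a_ji = 2 or 3), the diagram is a chain of 7 nodes with single edges (A_7). One simple-root ordering that puts it in standard form is (alpha_5, alpha_7, alpha_3, alpha_4, alpha_6, alpha_2, alpha_1). So the algebra is type A_7, i.e. sl(8).

A7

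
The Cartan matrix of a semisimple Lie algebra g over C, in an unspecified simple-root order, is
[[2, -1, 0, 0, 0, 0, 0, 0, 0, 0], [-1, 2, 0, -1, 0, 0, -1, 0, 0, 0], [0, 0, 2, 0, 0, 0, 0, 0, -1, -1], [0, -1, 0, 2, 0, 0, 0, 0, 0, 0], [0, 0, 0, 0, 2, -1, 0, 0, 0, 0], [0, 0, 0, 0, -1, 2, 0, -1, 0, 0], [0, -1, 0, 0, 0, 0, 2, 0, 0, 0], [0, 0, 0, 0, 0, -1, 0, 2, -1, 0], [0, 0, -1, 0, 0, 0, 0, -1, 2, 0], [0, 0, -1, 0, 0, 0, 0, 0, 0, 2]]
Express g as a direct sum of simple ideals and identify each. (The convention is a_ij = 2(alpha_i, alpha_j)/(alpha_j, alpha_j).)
The diagram associated to this matrix has two connected components: the simple roots {alpha_3, alpha_5, alpha_6, alpha_8, alpha_9, alpha_10} form a chain of 6 nodes with single edges (A_6), and {alpha_1, alpha_2, alpha_4, alpha_7} form a chain of 2 nodes with a fork of two nodes at one end (D_4). A semisimple Lie algebra decomposes uniquely as the direct sum of simple ideals, one per connected component of its Dynkin diagram, so g ≅ A_6 ⊕ D_4 (dimension 48 + 28 = 76).

A_6 (sl(7)) ⊕ D_4 (so(8))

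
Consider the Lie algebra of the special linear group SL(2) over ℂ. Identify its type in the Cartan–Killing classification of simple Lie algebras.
A_1

This is sl(2), which has dimension 2^2 - 1 = 3 and rank 2 - 1 = 1 (a Cartan subalgebra is the diagonal traceless matrices). In the classification of classical Lie algebras, the special linear algebra sl(n+1) has type A_n; here n = 1, so the Dynkin diagram is a chain of 1 nodes with single edges (A_1). Hence the type is A_1.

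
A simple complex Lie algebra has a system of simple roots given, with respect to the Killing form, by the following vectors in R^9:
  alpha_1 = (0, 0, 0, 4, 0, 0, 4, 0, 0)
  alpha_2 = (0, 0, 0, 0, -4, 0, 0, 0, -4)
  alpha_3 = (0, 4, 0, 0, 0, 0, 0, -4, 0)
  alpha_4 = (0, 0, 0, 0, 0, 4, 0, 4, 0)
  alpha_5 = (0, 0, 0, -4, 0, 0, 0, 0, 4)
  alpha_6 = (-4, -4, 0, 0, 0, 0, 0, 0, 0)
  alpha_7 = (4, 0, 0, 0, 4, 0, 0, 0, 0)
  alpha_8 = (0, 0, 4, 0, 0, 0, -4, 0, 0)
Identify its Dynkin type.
Compute the Cartan integers a_ij = 2(alpha_i, alpha_j)/(alpha_j, alpha_j); the resulting 8x8 Cartan matrix is
[[2, 0, 0, 0, -1, 0, 0, -1], [0, 2, 0, 0, -1, 0, -1, 0], [0, 0, 2, -1, 0, -1, 0, 0], [0, 0, -1, 2, 0, 0, 0, 0], [-1, -1, 0, 0, 2, 0, 0, 0], [0, 0, -1, 0, 0, 2, -1, 0], [0, -1, 0, 0, 0, -1, 2, 0], [-1, 0, 0, 0, 0, 0, 0, 2]].
All simple roots have the same length, so the diagram is simply laced. The associated Dynkin diagram is a chain of 8 nodes with single edges (A_8), so the type is A_8 (the algebra sl(9)).

A_8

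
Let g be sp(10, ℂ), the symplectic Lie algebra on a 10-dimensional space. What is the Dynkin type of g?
type C_5

This is sp(10), which has dimension 10(10+1)/2 = 55 and rank 10/2 = 5. In the classification of classical Lie algebras, the symplectic algebra sp(2n) has type C_n; here n = 5, so the Dynkin diagram is a chain of 5 nodes with a double edge at one end; the terminal node there is the unique long simple root (C_5). Hence the type is C_5.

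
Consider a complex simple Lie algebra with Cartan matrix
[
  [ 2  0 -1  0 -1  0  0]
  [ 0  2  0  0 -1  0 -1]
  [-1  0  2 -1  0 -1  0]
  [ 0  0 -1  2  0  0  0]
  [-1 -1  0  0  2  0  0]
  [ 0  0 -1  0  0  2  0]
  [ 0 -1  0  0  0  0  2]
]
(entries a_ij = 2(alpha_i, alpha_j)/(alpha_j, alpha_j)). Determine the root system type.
The matrix has rank 7 with 2's on the diagonal. Reading the off-diagonal entries as Dynkin edges (a single edge where a_ij = a_ji = -1; a double or triple edge where a_ij * a_ji = 2 or 3), the diagram is a chain of 5 nodes with a fork of two nodes at one end (D_7). One simple-root ordering that puts it in standard form is (alpha_7, alpha_2, alpha_5, alpha_1, alpha_3, alpha_4, alpha_6). So the algebra is type D_7, i.e. so(14).

D_7 (so(14))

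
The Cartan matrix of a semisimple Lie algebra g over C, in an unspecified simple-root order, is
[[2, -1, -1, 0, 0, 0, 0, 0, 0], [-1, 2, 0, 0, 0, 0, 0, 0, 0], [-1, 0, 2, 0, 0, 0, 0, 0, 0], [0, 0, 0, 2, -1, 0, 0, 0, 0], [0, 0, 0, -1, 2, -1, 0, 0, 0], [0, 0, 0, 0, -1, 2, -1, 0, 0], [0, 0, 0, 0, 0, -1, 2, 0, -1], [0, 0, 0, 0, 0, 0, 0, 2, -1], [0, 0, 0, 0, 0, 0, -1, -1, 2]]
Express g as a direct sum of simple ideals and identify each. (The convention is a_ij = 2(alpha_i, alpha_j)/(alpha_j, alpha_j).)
type A_3 ⊕ type A_6

The diagram associated to this matrix has two connected components: the simple roots {alpha_1, alpha_2, alpha_3} form a chain of 3 nodes with single edges (A_3), and {alpha_4, alpha_5, alpha_6, alpha_7, alpha_8, alpha_9} form a chain of 6 nodes with single edges (A_6). A semisimple Lie algebra decomposes uniquely as the direct sum of simple ideals, one per connected component of its Dynkin diagram, so g ≅ A_3 ⊕ A_6 (dimension 15 + 48 = 63).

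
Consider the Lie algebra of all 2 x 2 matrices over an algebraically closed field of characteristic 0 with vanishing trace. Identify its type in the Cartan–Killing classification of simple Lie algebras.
A1

This is sl(2), which has dimension 2^2 - 1 = 3 and rank 2 - 1 = 1 (a Cartan subalgebra is the diagonal traceless matrices). In the classification of classical Lie algebras, the special linear algebra sl(n+1) has type A_n; here n = 1, so the Dynkin diagram is a chain of 1 nodes with single edges (A_1). Hence the type is A_1.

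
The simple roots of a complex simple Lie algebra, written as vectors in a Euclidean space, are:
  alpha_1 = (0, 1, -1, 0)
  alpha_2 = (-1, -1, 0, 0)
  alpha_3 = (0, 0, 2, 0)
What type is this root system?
Compute the Cartan integers a_ij = 2(alpha_i, alpha_j)/(alpha_j, alpha_j); the resulting 3x3 Cartan matrix is
[[2, -1, -1], [-1, 2, 0], [-2, 0, 2]].
The roots have two lengths (squared-length ratio 2:1); the short ones are alpha_{1,2}. The associated Dynkin diagram is a chain of 3 nodes with a double edge at one end; the terminal node there is the unique long simple root (C_3), so the type is C_3 (the algebra sp(6)).

C_3 (sp(6))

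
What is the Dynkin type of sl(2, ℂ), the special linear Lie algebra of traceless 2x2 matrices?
A_1 (sl(2))

This is sl(2), which has dimension 2^2 - 1 = 3 and rank 2 - 1 = 1 (a Cartan subalgebra is the diagonal traceless matrices). In the classification of classical Lie algebras, the special linear algebra sl(n+1) has type A_n; here n = 1, so the Dynkin diagram is a chain of 1 nodes with single edges (A_1). Hence the type is A_1.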